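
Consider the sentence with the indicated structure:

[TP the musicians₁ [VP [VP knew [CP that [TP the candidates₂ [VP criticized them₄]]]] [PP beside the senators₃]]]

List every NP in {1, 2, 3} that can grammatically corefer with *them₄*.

*them* is a pronoun, so Principle B applies: it must be free in its binding domain.
Binding domain of *them₄*: the embedded TP, whose subject is the candidates₂.
*the musicians₁* c-commands the pronoun but from outside its binding domain, and is not c-commanded by it → coindexation permitted.
*the candidates₂* c-commands the pronoun within its binding domain → coindexation would violate Principle B.
*the senators₃* and the pronoun do not c-command one another → neither Principle B nor Principle C is at stake; coindexation permitted.

{1, 3}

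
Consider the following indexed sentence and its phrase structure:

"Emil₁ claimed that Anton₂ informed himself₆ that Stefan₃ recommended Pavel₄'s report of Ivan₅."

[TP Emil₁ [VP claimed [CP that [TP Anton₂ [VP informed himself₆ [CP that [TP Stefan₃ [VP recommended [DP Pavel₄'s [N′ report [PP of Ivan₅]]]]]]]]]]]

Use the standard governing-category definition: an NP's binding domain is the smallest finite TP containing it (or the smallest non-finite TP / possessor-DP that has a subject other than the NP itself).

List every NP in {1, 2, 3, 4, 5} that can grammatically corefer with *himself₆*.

{2}

*himself* is an anaphor, so Principle A applies: it must be bound in its binding domain.
Binding domain of *himself₆*: the embedded TP, whose subject is Anton₂.
*Emil₁* c-commands the anaphor but is outside its binding domain → cannot satisfy Principle A.
*Anton₂* c-commands the anaphor within its binding domain → licit binder.
*Stefan₃* does not c-command the anaphor → cannot bind it.
*Pavel₄* does not c-command the anaphor → cannot bind it.
*Ivan₅* does not c-command the anaphor → cannot bind it.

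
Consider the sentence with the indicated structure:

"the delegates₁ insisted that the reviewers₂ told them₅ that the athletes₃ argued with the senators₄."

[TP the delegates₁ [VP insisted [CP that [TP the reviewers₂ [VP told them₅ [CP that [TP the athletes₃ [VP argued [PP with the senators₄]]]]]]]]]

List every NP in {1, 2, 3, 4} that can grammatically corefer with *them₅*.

*them* is a pronoun, so Principle B applies: it must be free in its binding domain.
Binding domain of *them₅*: the embedded TP, whose subject is the reviewers₂.
*the delegates₁* c-commands the pronoun but from outside its binding domain, and is not c-commanded by it → coindexation permitted.
*the reviewers₂* c-commands the pronoun within its binding domain → coindexation would violate Principle B.
*the athletes₃*: the pronoun c-commands this R-expression → coindexation would violate Principle C on *the athletes₃*.
*the senators₄*: the pronoun c-commands this R-expression → coindexation would violate Principle C on *the senators₄*.

{1}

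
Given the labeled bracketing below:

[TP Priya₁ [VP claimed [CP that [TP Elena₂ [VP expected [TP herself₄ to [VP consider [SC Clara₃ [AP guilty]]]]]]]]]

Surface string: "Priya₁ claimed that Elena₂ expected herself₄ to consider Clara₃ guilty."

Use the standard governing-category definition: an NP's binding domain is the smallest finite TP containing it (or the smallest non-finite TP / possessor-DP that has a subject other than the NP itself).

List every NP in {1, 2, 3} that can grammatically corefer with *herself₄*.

*herself* is an anaphor, so Principle A applies: it must be bound in its binding domain.
Binding domain of *herself₄*: the embedded TP, whose subject is Elena₂.
*Priya₁* c-commands the anaphor but is outside its binding domain → cannot satisfy Principle A.
*Elena₂* c-commands the anaphor within its binding domain → licit binder.
*Clara₃* does not c-command the anaphor → cannot bind it.

{2}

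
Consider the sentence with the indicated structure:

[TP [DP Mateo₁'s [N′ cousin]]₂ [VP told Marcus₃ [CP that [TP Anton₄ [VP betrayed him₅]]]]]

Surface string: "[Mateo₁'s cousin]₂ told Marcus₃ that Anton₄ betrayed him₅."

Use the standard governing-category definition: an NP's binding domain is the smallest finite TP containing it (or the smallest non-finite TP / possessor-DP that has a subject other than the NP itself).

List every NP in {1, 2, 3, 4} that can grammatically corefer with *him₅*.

{1, 2, 3}

*him* is a pronoun, so Principle B applies: it must be free in its binding domain.
Binding domain of *him₅*: the embedded TP, whose subject is Anton₄.
*Mateo₁* and the pronoun do not c-command one another → neither Principle B nor Principle C is at stake; coindexation permitted.
*[Mateo₁'s cousin]₂* c-commands the pronoun but from outside its binding domain, and is not c-commanded by it → coindexation permitted.
*Marcus₃* c-commands the pronoun but from outside its binding domain, and is not c-commanded by it → coindexation permitted.
*Anton₄* c-commands the pronoun within its binding domain → coindexation would violate Principle B.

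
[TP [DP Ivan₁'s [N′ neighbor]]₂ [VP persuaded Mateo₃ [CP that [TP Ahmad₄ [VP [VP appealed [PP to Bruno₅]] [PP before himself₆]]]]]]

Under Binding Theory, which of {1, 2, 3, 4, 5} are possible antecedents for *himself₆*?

{4}

*himself* is an anaphor, so Principle A applies: it must be bound in its binding domain.
Binding domain of *himself₆*: the embedded TP, whose subject is Ahmad₄.
*Ivan₁* does not c-command the anaphor → cannot bind it.
*[Ivan₁'s neighbor]₂* c-commands the anaphor but is outside its binding domain → cannot satisfy Principle A.
*Mateo₃* c-commands the anaphor but is outside its binding domain → cannot satisfy Principle A.
*Ahmad₄* c-commands the anaphor within its binding domain → licit binder.
*Bruno₅* does not c-command the anaphor → cannot bind it.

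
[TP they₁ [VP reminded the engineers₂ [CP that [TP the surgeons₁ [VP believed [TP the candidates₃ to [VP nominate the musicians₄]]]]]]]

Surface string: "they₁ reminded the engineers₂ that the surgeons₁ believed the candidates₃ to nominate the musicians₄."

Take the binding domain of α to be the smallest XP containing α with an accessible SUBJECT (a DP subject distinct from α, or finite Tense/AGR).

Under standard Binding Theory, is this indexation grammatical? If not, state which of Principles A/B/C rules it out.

The two coindexed NPs are *they₁* and *the surgeons₁*.
*the surgeons₁* is an R-expression. Principle C requires it to be free everywhere.
*they₁* c-commands it and carries the same index.
The R-expression is bound → Principle C violation.

Principle C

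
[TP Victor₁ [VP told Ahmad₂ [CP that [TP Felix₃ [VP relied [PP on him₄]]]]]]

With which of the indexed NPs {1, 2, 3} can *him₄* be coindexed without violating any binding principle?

*him* is a pronoun, so Principle B applies: it must be free in its binding domain.
Binding domain of *him₄*: the embedded TP, whose subject is Felix₃.
*Victor₁* c-commands the pronoun but from outside its binding domain, and is not c-commanded by it → coindexation permitted.
*Ahmad₂* c-commands the pronoun but from outside its binding domain, and is not c-commanded by it → coindexation permitted.
*Felix₃* c-commands the pronoun within its binding domain → coindexation would violate Principle B.

{1, 2}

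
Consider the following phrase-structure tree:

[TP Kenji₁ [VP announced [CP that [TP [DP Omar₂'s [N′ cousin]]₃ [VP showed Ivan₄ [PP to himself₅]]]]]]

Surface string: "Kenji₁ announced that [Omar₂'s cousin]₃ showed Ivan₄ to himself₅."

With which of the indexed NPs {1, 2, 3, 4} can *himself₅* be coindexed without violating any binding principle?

*himself* is an anaphor, so Principle A applies: it must be bound in its binding domain.
Binding domain of *himself₅*: the embedded TP, whose subject is [Omar₂'s cousin]₃.
*Kenji₁* c-commands the anaphor but is outside its binding domain → cannot satisfy Principle A.
*Omar₂* does not c-command the anaphor → cannot bind it.
*[Omar₂'s cousin]₃* c-commands the anaphor within its binding domain → licit binder.
*Ivan₄* c-commands the anaphor within its binding domain → licit binder.

{3, 4}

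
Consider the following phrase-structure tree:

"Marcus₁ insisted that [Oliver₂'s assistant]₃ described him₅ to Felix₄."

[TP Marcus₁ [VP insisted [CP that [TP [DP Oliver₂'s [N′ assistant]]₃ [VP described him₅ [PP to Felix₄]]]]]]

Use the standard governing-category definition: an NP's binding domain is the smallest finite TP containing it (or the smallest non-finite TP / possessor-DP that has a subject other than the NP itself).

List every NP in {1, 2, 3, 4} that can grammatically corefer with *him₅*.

*him* is a pronoun, so Principle B applies: it must be free in its binding domain.
Binding domain of *him₅*: the embedded TP, whose subject is [Oliver₂'s assistant]₃.
*Marcus₁* c-commands the pronoun but from outside its binding domain, and is not c-commanded by it → coindexation permitted.
*Oliver₂* and the pronoun do not c-command one another → neither Principle B nor Principle C is at stake; coindexation permitted.
*[Oliver₂'s assistant]₃* c-commands the pronoun within its binding domain → coindexation would violate Principle B.
*Felix₄*: the pronoun c-commands this R-expression → coindexation would violate Principle C on *Felix₄*.

{1, 2}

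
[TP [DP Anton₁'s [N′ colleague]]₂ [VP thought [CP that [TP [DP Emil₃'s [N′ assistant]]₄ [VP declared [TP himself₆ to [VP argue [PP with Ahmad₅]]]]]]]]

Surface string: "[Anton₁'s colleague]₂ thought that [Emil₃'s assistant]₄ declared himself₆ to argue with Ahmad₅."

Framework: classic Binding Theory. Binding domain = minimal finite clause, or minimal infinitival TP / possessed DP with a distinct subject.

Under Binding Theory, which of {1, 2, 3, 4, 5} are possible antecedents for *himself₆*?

*himself* is an anaphor, so Principle A applies: it must be bound in its binding domain.
Binding domain of *himself₆*: the embedded TP, whose subject is [Emil₃'s assistant]₄.
*Anton₁* does not c-command the anaphor → cannot bind it.
*[Anton₁'s colleague]₂* c-commands the anaphor but is outside its binding domain → cannot satisfy Principle A.
*Emil₃* does not c-command the anaphor → cannot bind it.
*[Emil₃'s assistant]₄* c-commands the anaphor within its binding domain → licit binder.
*Ahmad₅* does not c-command the anaphor → cannot bind it.

{4}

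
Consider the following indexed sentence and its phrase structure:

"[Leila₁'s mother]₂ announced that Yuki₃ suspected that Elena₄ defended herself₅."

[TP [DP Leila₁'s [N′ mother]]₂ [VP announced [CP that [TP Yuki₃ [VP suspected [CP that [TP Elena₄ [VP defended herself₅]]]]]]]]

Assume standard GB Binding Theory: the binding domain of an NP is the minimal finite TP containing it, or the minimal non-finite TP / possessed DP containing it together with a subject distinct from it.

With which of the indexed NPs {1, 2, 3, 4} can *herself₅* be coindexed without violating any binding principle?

{4}

*herself* is an anaphor, so Principle A applies: it must be bound in its binding domain.
Binding domain of *herself₅*: the embedded TP, whose subject is Elena₄.
*Leila₁* does not c-command the anaphor → cannot bind it.
*[Leila₁'s mother]₂* c-commands the anaphor but is outside its binding domain → cannot satisfy Principle A.
*Yuki₃* c-commands the anaphor but is outside its binding domain → cannot satisfy Principle A.
*Elena₄* c-commands the anaphor within its binding domain → licit binder.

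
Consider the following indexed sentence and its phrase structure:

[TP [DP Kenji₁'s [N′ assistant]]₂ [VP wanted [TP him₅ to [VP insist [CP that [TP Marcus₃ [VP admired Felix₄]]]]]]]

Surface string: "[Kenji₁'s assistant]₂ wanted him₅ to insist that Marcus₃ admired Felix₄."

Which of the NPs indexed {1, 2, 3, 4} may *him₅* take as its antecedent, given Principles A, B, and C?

{1}

*him* is a pronoun, so Principle B applies: it must be free in its binding domain.
Binding domain of *him₅*: the matrix TP, whose subject is [Kenji₁'s assistant]₂.
*Kenji₁* and the pronoun do not c-command one another → neither Principle B nor Principle C is at stake; coindexation permitted.
*[Kenji₁'s assistant]₂* c-commands the pronoun within its binding domain → coindexation would violate Principle B.
*Marcus₃*: the pronoun c-commands this R-expression → coindexation would violate Principle C on *Marcus₃*.
*Felix₄*: the pronoun c-commands this R-expression → coindexation would violate Principle C on *Felix₄*.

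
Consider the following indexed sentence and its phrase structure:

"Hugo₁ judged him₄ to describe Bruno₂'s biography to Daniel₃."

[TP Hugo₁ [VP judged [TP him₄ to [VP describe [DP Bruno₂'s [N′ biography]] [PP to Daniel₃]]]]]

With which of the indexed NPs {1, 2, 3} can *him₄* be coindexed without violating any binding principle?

*him* is a pronoun, so Principle B applies: it must be free in its binding domain.
Binding domain of *him₄*: the matrix TP, whose subject is Hugo₁.
*Hugo₁* c-commands the pronoun within its binding domain → coindexation would violate Principle B.
*Bruno₂*: the pronoun c-commands this R-expression → coindexation would violate Principle C on *Bruno₂*.
*Daniel₃*: the pronoun c-commands this R-expression → coindexation would violate Principle C on *Daniel₃*.

none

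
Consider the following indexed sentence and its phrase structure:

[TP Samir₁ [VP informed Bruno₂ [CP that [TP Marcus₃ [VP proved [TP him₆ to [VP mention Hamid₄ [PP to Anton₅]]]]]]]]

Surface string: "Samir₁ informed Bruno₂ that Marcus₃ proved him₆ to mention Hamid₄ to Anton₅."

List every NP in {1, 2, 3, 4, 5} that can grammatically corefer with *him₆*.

{1, 2}

*him* is a pronoun, so Principle B applies: it must be free in its binding domain.
Binding domain of *him₆*: the embedded TP, whose subject is Marcus₃.
*Samir₁* c-commands the pronoun but from outside its binding domain, and is not c-commanded by it → coindexation permitted.
*Bruno₂* c-commands the pronoun but from outside its binding domain, and is not c-commanded by it → coindexation permitted.
*Marcus₃* c-commands the pronoun within its binding domain → coindexation would violate Principle B.
*Hamid₄*: the pronoun c-commands this R-expression → coindexation would violate Principle C on *Hamid₄*.
*Anton₅*: the pronoun c-commands this R-expression → coindexation would violate Principle C on *Anton₅*.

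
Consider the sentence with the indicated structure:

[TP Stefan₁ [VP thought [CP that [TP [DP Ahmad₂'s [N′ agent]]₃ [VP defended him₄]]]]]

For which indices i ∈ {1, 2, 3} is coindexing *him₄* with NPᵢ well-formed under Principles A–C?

{1, 2}

*him* is a pronoun, so Principle B applies: it must be free in its binding domain.
Binding domain of *him₄*: the embedded TP, whose subject is [Ahmad₂'s agent]₃.
*Stefan₁* c-commands the pronoun but from outside its binding domain, and is not c-commanded by it → coindexation permitted.
*Ahmad₂* and the pronoun do not c-command one another → neither Principle B nor Principle C is at stake; coindexation permitted.
*[Ahmad₂'s agent]₃* c-commands the pronoun within its binding domain → coindexation would violate Principle B.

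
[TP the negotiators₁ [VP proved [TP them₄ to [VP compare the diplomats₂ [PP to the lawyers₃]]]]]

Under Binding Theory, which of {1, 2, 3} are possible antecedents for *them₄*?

*them* is a pronoun, so Principle B applies: it must be free in its binding domain.
Binding domain of *them₄*: the matrix TP, whose subject is the negotiators₁.
*the negotiators₁* c-commands the pronoun within its binding domain → coindexation would violate Principle B.
*the diplomats₂*: the pronoun c-commands this R-expression → coindexation would violate Principle C on *the diplomats₂*.
*the lawyers₃*: the pronoun c-commands this R-expression → coindexation would violate Principle C on *the lawyers₃*.

none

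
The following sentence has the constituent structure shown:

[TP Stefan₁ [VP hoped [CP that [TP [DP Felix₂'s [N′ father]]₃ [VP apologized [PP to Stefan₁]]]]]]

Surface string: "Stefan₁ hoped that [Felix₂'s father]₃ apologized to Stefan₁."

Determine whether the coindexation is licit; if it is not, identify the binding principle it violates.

The two coindexed NPs are *Stefan₁* (the lower occurrence) and *Stefan₁* (the higher occurrence).
*Stefan₁* (the lower occurrence) is an R-expression. Principle C requires it to be free everywhere.
*Stefan₁* (the higher occurrence) c-commands it and carries the same index.
The R-expression is bound → Principle C violation.

Principle C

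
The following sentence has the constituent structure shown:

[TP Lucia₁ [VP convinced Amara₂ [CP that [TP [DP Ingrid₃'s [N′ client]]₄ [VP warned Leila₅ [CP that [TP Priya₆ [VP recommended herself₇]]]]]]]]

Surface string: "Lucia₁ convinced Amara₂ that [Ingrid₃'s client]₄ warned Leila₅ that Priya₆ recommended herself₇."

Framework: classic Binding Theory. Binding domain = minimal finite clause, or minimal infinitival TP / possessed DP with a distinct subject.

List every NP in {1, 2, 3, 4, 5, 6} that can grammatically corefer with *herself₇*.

{6}

*herself* is an anaphor, so Principle A applies: it must be bound in its binding domain.
Binding domain of *herself₇*: the embedded TP, whose subject is Priya₆.
*Lucia₁* c-commands the anaphor but is outside its binding domain → cannot satisfy Principle A.
*Amara₂* c-commands the anaphor but is outside its binding domain → cannot satisfy Principle A.
*Ingrid₃* does not c-command the anaphor → cannot bind it.
*[Ingrid₃'s client]₄* c-commands the anaphor but is outside its binding domain → cannot satisfy Principle A.
*Leila₅* c-commands the anaphor but is outside its binding domain → cannot satisfy Principle A.
*Priya₆* c-commands the anaphor within its binding domain → licit binder.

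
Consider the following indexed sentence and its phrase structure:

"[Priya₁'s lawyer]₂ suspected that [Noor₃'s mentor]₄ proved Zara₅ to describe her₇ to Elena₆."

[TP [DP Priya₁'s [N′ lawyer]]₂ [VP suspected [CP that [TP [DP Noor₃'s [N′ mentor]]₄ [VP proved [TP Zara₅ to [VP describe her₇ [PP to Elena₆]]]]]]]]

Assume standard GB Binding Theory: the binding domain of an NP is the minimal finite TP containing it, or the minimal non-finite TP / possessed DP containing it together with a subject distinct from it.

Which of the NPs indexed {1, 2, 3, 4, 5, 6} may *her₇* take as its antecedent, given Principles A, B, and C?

*her* is a pronoun, so Principle B applies: it must be free in its binding domain.
Binding domain of *her₇*: the embedded TP, whose subject is Zara₅.
*Priya₁* and the pronoun do not c-command one another → neither Principle B nor Principle C is at stake; coindexation permitted.
*[Priya₁'s lawyer]₂* c-commands the pronoun but from outside its binding domain, and is not c-commanded by it → coindexation permitted.
*Noor₃* and the pronoun do not c-command one another → neither Principle B nor Principle C is at stake; coindexation permitted.
*[Noor₃'s mentor]₄* c-commands the pronoun but from outside its binding domain, and is not c-commanded by it → coindexation permitted.
*Zara₅* c-commands the pronoun within its binding domain → coindexation would violate Principle B.
*Elena₆*: the pronoun c-commands this R-expression → coindexation would violate Principle C on *Elena₆*.

{1, 2, 3, 4}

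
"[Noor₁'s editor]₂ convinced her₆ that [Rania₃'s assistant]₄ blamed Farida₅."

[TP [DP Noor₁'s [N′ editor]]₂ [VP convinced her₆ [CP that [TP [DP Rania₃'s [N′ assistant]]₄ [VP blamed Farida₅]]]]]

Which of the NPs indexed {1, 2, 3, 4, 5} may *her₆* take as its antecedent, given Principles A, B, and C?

{1}

*her* is a pronoun, so Principle B applies: it must be free in its binding domain.
Binding domain of *her₆*: the matrix TP, whose subject is [Noor₁'s editor]₂.
*Noor₁* and the pronoun do not c-command one another → neither Principle B nor Principle C is at stake; coindexation permitted.
*[Noor₁'s editor]₂* c-commands the pronoun within its binding domain → coindexation would violate Principle B.
*Rania₃*: the pronoun c-commands this R-expression → coindexation would violate Principle C on *Rania₃*.
*[Rania₃'s assistant]₄*: the pronoun c-commands this R-expression → coindexation would violate Principle C on *[Rania₃'s assistant]₄*.
*Farida₅*: the pronoun c-commands this R-expression → coindexation would violate Principle C on *Farida₅*.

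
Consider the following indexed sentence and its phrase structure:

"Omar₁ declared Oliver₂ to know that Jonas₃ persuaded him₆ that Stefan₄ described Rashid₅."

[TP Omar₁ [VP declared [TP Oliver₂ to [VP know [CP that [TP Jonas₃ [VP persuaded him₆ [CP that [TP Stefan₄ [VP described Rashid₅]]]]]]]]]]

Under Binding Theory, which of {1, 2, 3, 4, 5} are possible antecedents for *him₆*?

*him* is a pronoun, so Principle B applies: it must be free in its binding domain.
Binding domain of *him₆*: the embedded TP, whose subject is Jonas₃.
*Omar₁* c-commands the pronoun but from outside its binding domain, and is not c-commanded by it → coindexation permitted.
*Oliver₂* c-commands the pronoun but from outside its binding domain, and is not c-commanded by it → coindexation permitted.
*Jonas₃* c-commands the pronoun within its binding domain → coindexation would violate Principle B.
*Stefan₄*: the pronoun c-commands this R-expression → coindexation would violate Principle C on *Stefan₄*.
*Rashid₅*: the pronoun c-commands this R-expression → coindexation would violate Principle C on *Rashid₅*.

{1, 2}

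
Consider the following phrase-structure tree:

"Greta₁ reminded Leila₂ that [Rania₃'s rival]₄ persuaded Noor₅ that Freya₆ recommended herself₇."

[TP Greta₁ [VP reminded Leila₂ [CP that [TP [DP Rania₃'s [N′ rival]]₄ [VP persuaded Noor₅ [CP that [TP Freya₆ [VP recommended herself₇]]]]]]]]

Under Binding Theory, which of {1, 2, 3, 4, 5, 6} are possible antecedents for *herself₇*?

{6}

*herself* is an anaphor, so Principle A applies: it must be bound in its binding domain.
Binding domain of *herself₇*: the embedded TP, whose subject is Freya₆.
*Greta₁* c-commands the anaphor but is outside its binding domain → cannot satisfy Principle A.
*Leila₂* c-commands the anaphor but is outside its binding domain → cannot satisfy Principle A.
*Rania₃* does not c-command the anaphor → cannot bind it.
*[Rania₃'s rival]₄* c-commands the anaphor but is outside its binding domain → cannot satisfy Principle A.
*Noor₅* c-commands the anaphor but is outside its binding domain → cannot satisfy Principle A.
*Freya₆* c-commands the anaphor within its binding domain → licit binder.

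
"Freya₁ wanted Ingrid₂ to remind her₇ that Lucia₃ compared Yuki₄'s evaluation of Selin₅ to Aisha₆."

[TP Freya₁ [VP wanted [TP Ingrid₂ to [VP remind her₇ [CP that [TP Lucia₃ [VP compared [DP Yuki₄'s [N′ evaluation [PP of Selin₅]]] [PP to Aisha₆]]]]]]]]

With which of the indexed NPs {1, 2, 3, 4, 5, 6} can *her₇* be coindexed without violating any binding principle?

*her* is a pronoun, so Principle B applies: it must be free in its binding domain.
Binding domain of *her₇*: the embedded TP, whose subject is Ingrid₂.
*Freya₁* c-commands the pronoun but from outside its binding domain, and is not c-commanded by it → coindexation permitted.
*Ingrid₂* c-commands the pronoun within its binding domain → coindexation would violate Principle B.
*Lucia₃*: the pronoun c-commands this R-expression → coindexation would violate Principle C on *Lucia₃*.
*Yuki₄*: the pronoun c-commands this R-expression → coindexation would violate Principle C on *Yuki₄*.
*Selin₅*: the pronoun c-commands this R-expression → coindexation would violate Principle C on *Selin₅*.
*Aisha₆*: the pronoun c-commands this R-expression → coindexation would violate Principle C on *Aisha₆*.

{1}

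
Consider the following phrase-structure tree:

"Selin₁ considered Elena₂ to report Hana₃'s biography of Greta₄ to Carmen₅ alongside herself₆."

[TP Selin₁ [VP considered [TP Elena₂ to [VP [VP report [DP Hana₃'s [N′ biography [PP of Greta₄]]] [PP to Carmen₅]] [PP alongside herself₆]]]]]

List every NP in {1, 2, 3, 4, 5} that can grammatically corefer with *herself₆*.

{2}

*herself* is an anaphor, so Principle A applies: it must be bound in its binding domain.
Binding domain of *herself₆*: the embedded TP, whose subject is Elena₂.
*Selin₁* c-commands the anaphor but is outside its binding domain → cannot satisfy Principle A.
*Elena₂* c-commands the anaphor within its binding domain → licit binder.
*Hana₃* does not c-command the anaphor → cannot bind it.
*Greta₄* does not c-command the anaphor → cannot bind it.
*Carmen₅* does not c-command the anaphor → cannot bind it.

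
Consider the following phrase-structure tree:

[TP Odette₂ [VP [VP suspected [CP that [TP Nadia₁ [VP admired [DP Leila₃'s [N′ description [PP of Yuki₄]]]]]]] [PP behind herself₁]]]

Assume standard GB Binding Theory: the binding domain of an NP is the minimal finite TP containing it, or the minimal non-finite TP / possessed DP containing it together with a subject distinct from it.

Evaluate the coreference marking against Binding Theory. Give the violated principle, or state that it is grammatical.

The two coindexed NPs are *Nadia₁* and *herself₁*.
*herself₁* is an anaphor. Principle A requires it to be bound within its binding domain — the matrix TP, whose subject is Odette₂.
Within that domain it is c-commanded by *Odette₂*, which does not share its index.
*Nadia₁* does not c-command the anaphor at all.
The anaphor is unbound in its domain → Principle A violation.

Principle A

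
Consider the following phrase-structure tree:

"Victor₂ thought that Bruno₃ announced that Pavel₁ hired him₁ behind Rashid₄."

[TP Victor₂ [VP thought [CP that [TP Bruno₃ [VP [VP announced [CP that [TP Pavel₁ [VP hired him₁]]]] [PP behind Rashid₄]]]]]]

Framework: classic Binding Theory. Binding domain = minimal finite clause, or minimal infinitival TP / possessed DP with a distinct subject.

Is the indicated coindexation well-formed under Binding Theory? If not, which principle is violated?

Principle B

The two coindexed NPs are *Pavel₁* and *him₁*.
*him₁* is a pronoun. Its binding domain is the embedded TP, whose subject is Pavel₁.
*Pavel₁* c-commands it within that domain and carries the same index.
The pronoun is locally bound → Principle B violation.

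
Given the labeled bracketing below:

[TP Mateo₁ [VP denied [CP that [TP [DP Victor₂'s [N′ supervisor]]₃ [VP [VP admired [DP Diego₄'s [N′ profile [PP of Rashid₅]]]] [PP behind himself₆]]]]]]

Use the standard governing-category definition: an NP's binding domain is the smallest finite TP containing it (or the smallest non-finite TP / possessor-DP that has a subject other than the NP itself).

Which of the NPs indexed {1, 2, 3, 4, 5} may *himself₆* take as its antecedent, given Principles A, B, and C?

{3}

*himself* is an anaphor, so Principle A applies: it must be bound in its binding domain.
Binding domain of *himself₆*: the embedded TP, whose subject is [Victor₂'s supervisor]₃.
*Mateo₁* c-commands the anaphor but is outside its binding domain → cannot satisfy Principle A.
*Victor₂* does not c-command the anaphor → cannot bind it.
*[Victor₂'s supervisor]₃* c-commands the anaphor within its binding domain → licit binder.
*Diego₄* does not c-command the anaphor → cannot bind it.
*Rashid₅* does not c-command the anaphor → cannot bind it.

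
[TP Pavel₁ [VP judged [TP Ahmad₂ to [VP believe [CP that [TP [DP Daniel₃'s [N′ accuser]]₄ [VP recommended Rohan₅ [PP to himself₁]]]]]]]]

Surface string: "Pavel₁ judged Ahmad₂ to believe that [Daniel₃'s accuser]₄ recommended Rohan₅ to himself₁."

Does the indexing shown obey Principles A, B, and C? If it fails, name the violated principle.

Principle A

The two coindexed NPs are *Pavel₁* and *himself₁*.
*himself₁* is an anaphor. Principle A requires it to be bound within its binding domain — the embedded TP, whose subject is [Daniel₃'s accuser]₄.
Within that domain it is c-commanded by *[Daniel₃'s accuser]₄*, *Rohan₅*, none of which share its index.
*Pavel₁* does c-command the anaphor, but from outside its binding domain.
The anaphor is unbound in its domain → Principle A violation.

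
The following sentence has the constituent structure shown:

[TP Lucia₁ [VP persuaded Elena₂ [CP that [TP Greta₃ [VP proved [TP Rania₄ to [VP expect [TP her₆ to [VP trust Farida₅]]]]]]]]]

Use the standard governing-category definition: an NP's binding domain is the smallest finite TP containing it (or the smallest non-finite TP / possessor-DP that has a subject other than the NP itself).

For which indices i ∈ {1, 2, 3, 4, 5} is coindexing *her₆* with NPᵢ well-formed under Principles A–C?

*her* is a pronoun, so Principle B applies: it must be free in its binding domain.
Binding domain of *her₆*: the embedded TP, whose subject is Rania₄.
*Lucia₁* c-commands the pronoun but from outside its binding domain, and is not c-commanded by it → coindexation permitted.
*Elena₂* c-commands the pronoun but from outside its binding domain, and is not c-commanded by it → coindexation permitted.
*Greta₃* c-commands the pronoun but from outside its binding domain, and is not c-commanded by it → coindexation permitted.
*Rania₄* c-commands the pronoun within its binding domain → coindexation would violate Principle B.
*Farida₅*: the pronoun c-commands this R-expression → coindexation would violate Principle C on *Farida₅*.

{1, 2, 3}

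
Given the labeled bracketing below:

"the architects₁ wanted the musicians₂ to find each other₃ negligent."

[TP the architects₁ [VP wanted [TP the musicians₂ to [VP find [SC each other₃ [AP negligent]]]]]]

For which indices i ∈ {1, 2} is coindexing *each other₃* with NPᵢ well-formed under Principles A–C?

*each other* is an anaphor, so Principle A applies: it must be bound in its binding domain.
Binding domain of *each other₃*: the embedded TP, whose subject is the musicians₂.
*the architects₁* c-commands the anaphor but is outside its binding domain → cannot satisfy Principle A.
*the musicians₂* c-commands the anaphor within its binding domain → licit binder.

{2}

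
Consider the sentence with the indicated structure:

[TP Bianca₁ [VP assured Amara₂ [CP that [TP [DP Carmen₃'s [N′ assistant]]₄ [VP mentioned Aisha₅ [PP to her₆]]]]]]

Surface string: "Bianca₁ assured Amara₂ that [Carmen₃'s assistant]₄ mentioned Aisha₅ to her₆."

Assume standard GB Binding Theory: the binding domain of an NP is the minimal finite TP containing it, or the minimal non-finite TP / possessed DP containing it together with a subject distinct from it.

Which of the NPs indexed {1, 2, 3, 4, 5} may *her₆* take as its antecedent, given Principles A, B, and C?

*her* is a pronoun, so Principle B applies: it must be free in its binding domain.
Binding domain of *her₆*: the embedded TP, whose subject is [Carmen₃'s assistant]₄.
*Bianca₁* c-commands the pronoun but from outside its binding domain, and is not c-commanded by it → coindexation permitted.
*Amara₂* c-commands the pronoun but from outside its binding domain, and is not c-commanded by it → coindexation permitted.
*Carmen₃* and the pronoun do not c-command one another → neither Principle B nor Principle C is at stake; coindexation permitted.
*[Carmen₃'s assistant]₄* c-commands the pronoun within its binding domain → coindexation would violate Principle B.
*Aisha₅* c-commands the pronoun within its binding domain → coindexation would violate Principle B.

{1, 2, 3}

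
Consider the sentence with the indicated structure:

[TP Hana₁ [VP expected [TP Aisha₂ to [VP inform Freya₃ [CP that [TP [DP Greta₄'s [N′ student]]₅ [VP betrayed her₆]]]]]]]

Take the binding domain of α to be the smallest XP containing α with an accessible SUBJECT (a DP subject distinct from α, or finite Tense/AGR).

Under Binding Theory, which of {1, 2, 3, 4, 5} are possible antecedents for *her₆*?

{1, 2, 3, 4}

*her* is a pronoun, so Principle B applies: it must be free in its binding domain.
Binding domain of *her₆*: the embedded TP, whose subject is [Greta₄'s student]₅.
*Hana₁* c-commands the pronoun but from outside its binding domain, and is not c-commanded by it → coindexation permitted.
*Aisha₂* c-commands the pronoun but from outside its binding domain, and is not c-commanded by it → coindexation permitted.
*Freya₃* c-commands the pronoun but from outside its binding domain, and is not c-commanded by it → coindexation permitted.
*Greta₄* and the pronoun do not c-command one another → neither Principle B nor Principle C is at stake; coindexation permitted.
*[Greta₄'s student]₅* c-commands the pronoun within its binding domain → coindexation would violate Principle B.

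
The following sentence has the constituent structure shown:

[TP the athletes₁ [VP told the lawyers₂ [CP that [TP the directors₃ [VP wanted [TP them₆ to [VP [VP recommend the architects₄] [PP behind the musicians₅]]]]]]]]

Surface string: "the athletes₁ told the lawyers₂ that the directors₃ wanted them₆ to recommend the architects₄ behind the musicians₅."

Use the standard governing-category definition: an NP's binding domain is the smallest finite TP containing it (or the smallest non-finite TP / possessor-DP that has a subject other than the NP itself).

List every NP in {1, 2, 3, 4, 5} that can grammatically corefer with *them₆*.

*them* is a pronoun, so Principle B applies: it must be free in its binding domain.
Binding domain of *them₆*: the embedded TP, whose subject is the directors₃.
*the athletes₁* c-commands the pronoun but from outside its binding domain, and is not c-commanded by it → coindexation permitted.
*the lawyers₂* c-commands the pronoun but from outside its binding domain, and is not c-commanded by it → coindexation permitted.
*the directors₃* c-commands the pronoun within its binding domain → coindexation would violate Principle B.
*the architects₄*: the pronoun c-commands this R-expression → coindexation would violate Principle C on *the architects₄*.
*the musicians₅*: the pronoun c-commands this R-expression → coindexation would violate Principle C on *the musicians₅*.

{1, 2}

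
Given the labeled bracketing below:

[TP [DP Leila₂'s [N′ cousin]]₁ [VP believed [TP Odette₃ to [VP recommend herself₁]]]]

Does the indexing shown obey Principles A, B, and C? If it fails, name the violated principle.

The two coindexed NPs are *[Leila₂'s cousin]₁* and *herself₁*.
*herself₁* is an anaphor. Principle A requires it to be bound within its binding domain — the embedded TP, whose subject is Odette₃.
Within that domain it is c-commanded by *Odette₃*, which does not share its index.
*[Leila₂'s cousin]₁* does c-command the anaphor, but from outside its binding domain.
The anaphor is unbound in its domain → Principle A violation.

Principle A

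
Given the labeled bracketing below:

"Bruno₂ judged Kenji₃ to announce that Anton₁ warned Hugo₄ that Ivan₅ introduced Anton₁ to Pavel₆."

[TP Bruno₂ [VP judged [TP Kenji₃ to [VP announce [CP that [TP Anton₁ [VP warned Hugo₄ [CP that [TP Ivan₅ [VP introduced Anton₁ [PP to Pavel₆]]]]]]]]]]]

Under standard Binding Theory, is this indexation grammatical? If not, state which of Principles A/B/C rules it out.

The two coindexed NPs are *Anton₁* (the higher occurrence) and *Anton₁* (the lower occurrence).
*Anton₁* (the lower occurrence) is an R-expression. Principle C requires it to be free everywhere.
*Anton₁* (the higher occurrence) c-commands it and carries the same index.
The R-expression is bound → Principle C violation.

Principle C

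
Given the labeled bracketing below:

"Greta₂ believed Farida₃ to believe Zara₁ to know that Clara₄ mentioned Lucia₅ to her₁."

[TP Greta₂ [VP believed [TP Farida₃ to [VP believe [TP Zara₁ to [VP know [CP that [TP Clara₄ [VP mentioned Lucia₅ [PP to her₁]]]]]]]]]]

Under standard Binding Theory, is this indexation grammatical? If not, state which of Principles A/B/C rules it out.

grammatical

The two coindexed NPs are *Zara₁* and *her₁*.
*her₁* is a pronoun; its binding domain is the embedded TP, whose subject is Clara₄. Within that domain it is c-commanded only by *Clara₄*, *Lucia₅*, which carry a different index — the pronoun is free locally, so Principle B holds.
*Zara₁* is an R-expression; *her₁* does not c-command it, and no other NP shares its index, so Principle C is satisfied.
All principles are respected.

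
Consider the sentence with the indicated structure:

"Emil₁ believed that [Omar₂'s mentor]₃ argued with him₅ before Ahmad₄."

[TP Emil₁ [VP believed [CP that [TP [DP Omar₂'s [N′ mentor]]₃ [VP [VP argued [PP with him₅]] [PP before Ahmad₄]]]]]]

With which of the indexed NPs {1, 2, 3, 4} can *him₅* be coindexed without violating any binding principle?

{1, 2, 4}

*him* is a pronoun, so Principle B applies: it must be free in its binding domain.
Binding domain of *him₅*: the embedded TP, whose subject is [Omar₂'s mentor]₃.
*Emil₁* c-commands the pronoun but from outside its binding domain, and is not c-commanded by it → coindexation permitted.
*Omar₂* and the pronoun do not c-command one another → neither Principle B nor Principle C is at stake; coindexation permitted.
*[Omar₂'s mentor]₃* c-commands the pronoun within its binding domain → coindexation would violate Principle B.
*Ahmad₄* and the pronoun do not c-command one another → neither Principle B nor Principle C is at stake; coindexation permitted.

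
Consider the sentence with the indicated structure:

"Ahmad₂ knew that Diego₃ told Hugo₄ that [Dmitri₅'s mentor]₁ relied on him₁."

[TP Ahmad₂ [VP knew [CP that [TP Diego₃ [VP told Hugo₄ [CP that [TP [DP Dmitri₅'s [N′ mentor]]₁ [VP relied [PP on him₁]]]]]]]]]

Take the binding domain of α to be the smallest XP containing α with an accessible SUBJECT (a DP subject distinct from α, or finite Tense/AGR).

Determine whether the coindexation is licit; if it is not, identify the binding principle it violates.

Principle B

The two coindexed NPs are *[Dmitri₅'s mentor]₁* and *him₁*.
*him₁* is a pronoun. Its binding domain is the embedded TP, whose subject is [Dmitri₅'s mentor]₁.
*[Dmitri₅'s mentor]₁* c-commands it within that domain and carries the same index.
The pronoun is locally bound → Principle B violation.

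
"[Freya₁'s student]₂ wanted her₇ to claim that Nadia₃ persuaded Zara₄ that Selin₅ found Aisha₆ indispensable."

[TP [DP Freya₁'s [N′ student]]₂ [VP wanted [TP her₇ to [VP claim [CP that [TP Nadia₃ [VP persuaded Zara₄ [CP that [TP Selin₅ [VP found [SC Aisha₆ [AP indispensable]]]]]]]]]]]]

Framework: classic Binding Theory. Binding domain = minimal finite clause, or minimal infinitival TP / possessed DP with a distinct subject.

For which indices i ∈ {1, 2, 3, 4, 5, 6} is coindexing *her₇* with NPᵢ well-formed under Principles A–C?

{1}

*her* is a pronoun, so Principle B applies: it must be free in its binding domain.
Binding domain of *her₇*: the matrix TP, whose subject is [Freya₁'s student]₂.
*Freya₁* and the pronoun do not c-command one another → neither Principle B nor Principle C is at stake; coindexation permitted.
*[Freya₁'s student]₂* c-commands the pronoun within its binding domain → coindexation would violate Principle B.
*Nadia₃*: the pronoun c-commands this R-expression → coindexation would violate Principle C on *Nadia₃*.
*Zara₄*: the pronoun c-commands this R-expression → coindexation would violate Principle C on *Zara₄*.
*Selin₅*: the pronoun c-commands this R-expression → coindexation would violate Principle C on *Selin₅*.
*Aisha₆*: the pronoun c-commands this R-expression → coindexation would violate Principle C on *Aisha₆*.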